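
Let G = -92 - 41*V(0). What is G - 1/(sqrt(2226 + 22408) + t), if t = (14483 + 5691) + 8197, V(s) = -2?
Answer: -8048918441/804889007 + sqrt(24634)/804889007 ≈ -10.000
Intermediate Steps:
t = 28371 (t = 20174 + 8197 = 28371)
G = -10 (G = -92 - 41*(-2) = -92 + 82 = -10)
G - 1/(sqrt(2226 + 22408) + t) = -10 - 1/(sqrt(2226 + 22408) + 28371) = -10 - 1/(sqrt(24634) + 28371) = -10 - 1/(28371 + sqrt(24634))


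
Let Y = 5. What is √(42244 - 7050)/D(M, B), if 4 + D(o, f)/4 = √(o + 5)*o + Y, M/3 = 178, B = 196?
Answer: -√35194/614796332 + 1869*√387134/307398166 ≈ 0.0037827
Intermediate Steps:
M = 534 (M = 3*178 = 534)
D(o, f) = 4 + 4*o*√(5 + o) (D(o, f) = -16 + 4*(√(o + 5)*o + 5) = -16 + 4*(√(5 + o)*o + 5) = -16 + 4*(o*√(5 + o) + 5) = -16 + 4*(5 + o*√(5 + o)) = -16 + (20 + 4*o*√(5 + o)) = 4 + 4*o*√(5 + o))
√(42244 - 7050)/D(M, B) = √(42244 - 7050)/(4 + 4*534*√(5 + 534)) = √35194/(4 + 4*534*√539) = √35194/(4 + 4*534*(7*√11)) = √35194/(4 + 14952*√11)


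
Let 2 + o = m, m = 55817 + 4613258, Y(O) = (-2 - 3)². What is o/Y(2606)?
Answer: 4669073/25 ≈ 1.8676e+5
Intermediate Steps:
Y(O) = 25 (Y(O) = (-5)² = 25)
m = 4669075
o = 4669073 (o = -2 + 4669075 = 4669073)
o/Y(2606) = 4669073/25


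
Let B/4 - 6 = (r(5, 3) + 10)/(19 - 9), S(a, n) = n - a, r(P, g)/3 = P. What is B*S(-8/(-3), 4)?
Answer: 136/3 ≈ 45.333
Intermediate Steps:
r(P, g) = 3*P
B = 34 (B = 24 + 4*((3*5 + 10)/(19 - 9)) = 24 + 4*((15 + 10)/10) = 24 + 4*(25*(⅒)) = 24 + 4*(5/2) = 24 + 10 = 34)
B*S(-8/(-3), 4) = 34*(4 - (-8)/(-3)) = 34*(4 - (-8)*(-1)/3) = 34*(4 - 1*8/3) = 34*(4 - 8/3) = 34*(4/3) = 136/3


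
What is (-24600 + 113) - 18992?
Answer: -43479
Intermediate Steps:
(-24600 + 113) - 18992 = -24487 - 18992 = -43479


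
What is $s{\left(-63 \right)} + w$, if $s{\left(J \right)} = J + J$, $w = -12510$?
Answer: $-12636$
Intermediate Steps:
$s{\left(J \right)} = 2 J$
$s{\left(-63 \right)} + w = 2 \left(-63\right) - 12510 = -126 - 12510 = -12636$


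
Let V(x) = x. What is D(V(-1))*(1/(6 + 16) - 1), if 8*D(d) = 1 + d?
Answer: 0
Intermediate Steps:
D(d) = ⅛ + d/8 (D(d) = (1 + d)/8 = ⅛ + d/8)
D(V(-1))*(1/(6 + 16) - 1) = (⅛ + (⅛)*(-1))*(1/(6 + 16) - 1) = (⅛ - ⅛)*(1/22 - 1) = 0*(1/22 - 1) = 0*(-21/22) = 0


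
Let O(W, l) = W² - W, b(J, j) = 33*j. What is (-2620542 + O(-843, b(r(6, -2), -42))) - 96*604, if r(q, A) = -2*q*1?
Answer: -1967034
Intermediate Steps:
r(q, A) = -2*q
(-2620542 + O(-843, b(r(6, -2), -42))) - 96*604 = (-2620542 - 843*(-1 - 843)) - 96*604 = (-2620542 - 843*(-844)) - 57984 = (-2620542 + 711492) - 57984 = -1909050 - 57984 = -1967034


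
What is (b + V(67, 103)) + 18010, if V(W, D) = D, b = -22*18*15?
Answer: 12173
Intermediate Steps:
b = -5940 (b = -396*15 = -5940)
(b + V(67, 103)) + 18010 = (-5940 + 103) + 18010 = -5837 + 18010 = 12173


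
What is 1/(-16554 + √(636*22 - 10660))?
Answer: -8277/137015792 - 7*√17/137015792 ≈ -6.0620e-5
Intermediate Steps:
1/(-16554 + √(636*22 - 10660)) = 1/(-16554 + √(13992 - 10660)) = 1/(-16554 + √3332) = 1/(-16554 + 14*√17)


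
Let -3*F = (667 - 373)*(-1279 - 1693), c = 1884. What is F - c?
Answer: 289372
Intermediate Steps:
F = 291256 (F = -(667 - 373)*(-1279 - 1693)/3 = -98*(-2972) = -⅓*(-873768) = 291256)
F - c = 291256 - 1*1884 = 291256 - 1884 = 289372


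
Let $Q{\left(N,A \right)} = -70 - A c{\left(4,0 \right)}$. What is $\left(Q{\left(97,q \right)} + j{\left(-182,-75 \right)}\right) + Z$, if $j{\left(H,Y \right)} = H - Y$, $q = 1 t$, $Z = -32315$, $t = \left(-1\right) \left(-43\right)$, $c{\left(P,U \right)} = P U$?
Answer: $-32492$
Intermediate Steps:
$t = 43$
$q = 43$ ($q = 1 \cdot 43 = 43$)
$Q{\left(N,A \right)} = -70$ ($Q{\left(N,A \right)} = -70 - A 4 \cdot 0 = -70 - A 0 = -70 - 0 = -70 + 0 = -70$)
$\left(Q{\left(97,q \right)} + j{\left(-182,-75 \right)}\right) + Z = \left(-70 - 107\right) - 32315 = -177 - 32315 = -32492$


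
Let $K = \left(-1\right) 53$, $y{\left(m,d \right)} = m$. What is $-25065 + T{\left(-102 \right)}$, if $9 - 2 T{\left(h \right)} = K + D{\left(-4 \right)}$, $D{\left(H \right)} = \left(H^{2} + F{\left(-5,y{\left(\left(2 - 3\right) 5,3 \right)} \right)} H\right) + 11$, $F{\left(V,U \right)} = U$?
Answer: $- \frac{50115}{2} \approx -25058.0$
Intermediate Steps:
$D{\left(H \right)} = 11 + H^{2} - 5 H$ ($D{\left(H \right)} = \left(H^{2} + \left(2 - 3\right) 5 H\right) + 11 = \left(H^{2} + \left(-1\right) 5 H\right) + 11 = \left(H^{2} - 5 H\right) + 11 = 11 + H^{2} - 5 H$)
$K = -53$
$T{\left(h \right)} = \frac{15}{2}$ ($T{\left(h \right)} = \frac{9}{2} - \frac{-53 + \left(11 + \left(-4\right)^{2} - -20\right)}{2} = \frac{9}{2} - \frac{-53 + \left(11 + 16 + 20\right)}{2} = \frac{9}{2} - \frac{-53 + 47}{2} = \frac{9}{2} - -3 = \frac{9}{2} + 3 = \frac{15}{2}$)
$-25065 + T{\left(-102 \right)} = -25065 + \frac{15}{2} = - \frac{50115}{2}$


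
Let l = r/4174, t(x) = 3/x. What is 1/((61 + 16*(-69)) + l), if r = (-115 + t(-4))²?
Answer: -66784/69441343 ≈ -0.00096173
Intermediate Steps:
r = 214369/16 (r = (-115 + 3/(-4))² = (-115 + 3*(-¼))² = (-115 - ¾)² = (-463/4)² = 214369/16 ≈ 13398.)
l = 214369/66784 (l = (214369/16)/4174 = (214369/16)*(1/4174) = 214369/66784 ≈ 3.2099)
1/((61 + 16*(-69)) + l) = 1/((61 + 16*(-69)) + 214369/66784) = 1/((61 - 1104) + 214369/66784) = 1/(-1043 + 214369/66784) = 1/(-69441343/66784) = -66784/69441343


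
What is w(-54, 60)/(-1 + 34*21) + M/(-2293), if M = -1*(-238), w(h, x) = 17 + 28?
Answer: -66509/1634909 ≈ -0.040681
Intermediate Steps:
w(h, x) = 45
M = 238
w(-54, 60)/(-1 + 34*21) + M/(-2293) = 45/(-1 + 34*21) + 238/(-2293) = 45/(-1 + 714) + 238*(-1/2293) = 45/713 - 238/2293 = -66509/1634909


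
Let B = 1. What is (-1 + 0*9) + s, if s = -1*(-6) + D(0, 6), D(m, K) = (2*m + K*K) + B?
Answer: 42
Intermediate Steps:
D(m, K) = 1 + K**2 + 2*m (D(m, K) = (2*m + K*K) + 1 = (2*m + K**2) + 1 = (K**2 + 2*m) + 1 = 1 + K**2 + 2*m)
s = 43 (s = -1*(-6) + (1 + 6**2 + 2*0) = 6 + (1 + 36 + 0) = 6 + 37 = 43)
(-1 + 0*9) + s = (-1 + 0*9) + 43 = (-1 + 0) + 43 = -1 + 43 = 42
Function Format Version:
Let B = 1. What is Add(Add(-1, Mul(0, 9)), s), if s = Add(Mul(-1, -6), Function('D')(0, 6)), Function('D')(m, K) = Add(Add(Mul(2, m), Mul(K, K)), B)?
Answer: 42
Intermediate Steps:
Function('D')(m, K) = Add(1, Pow(K, 2), Mul(2, m)) (Function('D')(m, K) = Add(Add(Mul(2, m), Mul(K, K)), 1) = Add(Add(Mul(2, m), Pow(K, 2)), 1) = Add(Add(Pow(K, 2), Mul(2, m)), 1) = Add(1, Pow(K, 2), Mul(2, m)))
s = 43 (s = Add(Mul(-1, -6), Add(1, Pow(6, 2), Mul(2, 0))) = Add(6, Add(1, 36, 0)) = Add(6, 37) = 43)
Add(Add(-1, Mul(0, 9)), s) = Add(Add(-1, Mul(0, 9)), 43) = Add(Add(-1, 0), 43) = Add(-1, 43) = 42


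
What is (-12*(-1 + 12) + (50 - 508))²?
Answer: 348100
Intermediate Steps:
(-12*(-1 + 12) + (50 - 508))² = (-12*11 - 458)² = (-132 - 458)² = (-590)² = 348100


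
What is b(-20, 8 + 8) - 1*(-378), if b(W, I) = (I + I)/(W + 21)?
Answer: 410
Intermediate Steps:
b(W, I) = 2*I/(21 + W) (b(W, I) = (2*I)/(21 + W) = 2*I/(21 + W))
b(-20, 8 + 8) - 1*(-378) = 2*(8 + 8)/(21 - 20) - 1*(-378) = 2*16/1 + 378 = 2*16*1 + 378 = 32 + 378 = 410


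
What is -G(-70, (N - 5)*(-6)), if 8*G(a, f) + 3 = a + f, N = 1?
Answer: 49/8 ≈ 6.1250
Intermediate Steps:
G(a, f) = -3/8 + a/8 + f/8 (G(a, f) = -3/8 + (a + f)/8 = -3/8 + (a/8 + f/8) = -3/8 + a/8 + f/8)
-G(-70, (N - 5)*(-6)) = -(-3/8 + (⅛)*(-70) + ((1 - 5)*(-6))/8) = -(-3/8 - 35/4 + (-4*(-6))/8) = -(-3/8 - 35/4 + (⅛)*24) = -(-3/8 - 35/4 + 3) = -1*(-49/8) = 49/8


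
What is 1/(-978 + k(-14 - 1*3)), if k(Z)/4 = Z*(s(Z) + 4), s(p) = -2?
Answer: -1/1114 ≈ -0.00089767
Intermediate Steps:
k(Z) = 8*Z (k(Z) = 4*(Z*(-2 + 4)) = 4*(Z*2) = 4*(2*Z) = 8*Z)
1/(-978 + k(-14 - 1*3)) = 1/(-978 + 8*(-14 - 1*3)) = 1/(-978 + 8*(-14 - 3)) = 1/(-978 + 8*(-17)) = 1/(-978 - 136) = 1/(-1114) = -1/1114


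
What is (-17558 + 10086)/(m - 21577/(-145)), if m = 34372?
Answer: -1083440/5005517 ≈ -0.21645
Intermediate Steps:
(-17558 + 10086)/(m - 21577/(-145)) = (-17558 + 10086)/(34372 - 21577/(-145)) = -7472/(34372 - 21577*(-1/145)) = -7472/(34372 + 21577/145) = -7472/5005517/145 = -7472*145/5005517 = -1083440/5005517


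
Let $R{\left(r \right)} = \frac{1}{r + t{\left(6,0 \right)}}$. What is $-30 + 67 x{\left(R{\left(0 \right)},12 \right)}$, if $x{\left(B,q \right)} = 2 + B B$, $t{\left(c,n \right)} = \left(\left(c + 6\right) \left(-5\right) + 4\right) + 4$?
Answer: $\frac{281283}{2704} \approx 104.02$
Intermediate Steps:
$t{\left(c,n \right)} = -22 - 5 c$ ($t{\left(c,n \right)} = \left(\left(6 + c\right) \left(-5\right) + 4\right) + 4 = \left(\left(-30 - 5 c\right) + 4\right) + 4 = \left(-26 - 5 c\right) + 4 = -22 - 5 c$)
$R{\left(r \right)} = \frac{1}{-52 + r}$ ($R{\left(r \right)} = \frac{1}{r - 52} = \frac{1}{-52 + r}$)
$x{\left(B,q \right)} = 2 + B^{2}$
$-30 + 67 x{\left(R{\left(0 \right)},12 \right)} = -30 + 67 \left(2 + \left(\frac{1}{-52 + 0}\right)^{2}\right) = -30 + 67 \left(2 + \left(\frac{1}{-52}\right)^{2}\right) = -30 + 67 \left(2 + \left(- \frac{1}{52}\right)^{2}\right) = -30 + 67 \left(2 + \frac{1}{2704}\right) = -30 + 67 \cdot \frac{5409}{2704} = -30 + \frac{362403}{2704} = \frac{281283}{2704}$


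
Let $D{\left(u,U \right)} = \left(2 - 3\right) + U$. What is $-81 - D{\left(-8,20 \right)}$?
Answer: $-100$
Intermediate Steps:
$D{\left(u,U \right)} = -1 + U$
$-81 - D{\left(-8,20 \right)} = -81 - \left(-1 + 20\right) = -81 - 19 = -100$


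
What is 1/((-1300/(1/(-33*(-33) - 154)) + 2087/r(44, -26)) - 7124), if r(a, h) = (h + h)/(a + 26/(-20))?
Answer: -520/636655629 ≈ -8.1677e-7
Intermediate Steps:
r(a, h) = 2*h/(-13/10 + a) (r(a, h) = (2*h)/(a + 26*(-1/20)) = (2*h)/(a - 13/10) = (2*h)/(-13/10 + a) = 2*h/(-13/10 + a))
1/((-1300/(1/(-33*(-33) - 154)) + 2087/r(44, -26)) - 7124) = 1/((-1300/(1/(-33*(-33) - 154)) + 2087/((20*(-26)/(-13 + 10*44)))) - 7124) = 1/((-1300/(1/(1089 - 154)) + 2087/((20*(-26)/(-13 + 440)))) - 7124) = 1/((-1300/(1/935) + 2087/((20*(-26)/427))) - 7124) = 1/((-1300/1/935 + 2087/((20*(-26)*(1/427)))) - 7124) = 1/((-1300*935 + 2087/(-520/427)) - 7124) = 1/((-1215500 + 2087*(-427/520)) - 7124) = 1/((-1215500 - 891149/520) - 7124) = 1/(-632951149/520 - 7124) = 1/(-636655629/520) = -520/636655629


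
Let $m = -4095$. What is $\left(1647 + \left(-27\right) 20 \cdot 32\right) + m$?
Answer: $-19728$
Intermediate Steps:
$\left(1647 + \left(-27\right) 20 \cdot 32\right) + m = \left(1647 + \left(-27\right) 20 \cdot 32\right) - 4095 = \left(1647 - 17280\right) - 4095 = -15633 - 4095 = -19728$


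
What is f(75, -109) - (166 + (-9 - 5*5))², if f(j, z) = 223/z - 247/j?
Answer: -142484848/8175 ≈ -17429.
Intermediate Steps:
f(j, z) = -247/j + 223/z
f(75, -109) - (166 + (-9 - 5*5))² = (-247/75 + 223/(-109)) - (166 + (-9 - 5*5))² = (-247*1/75 + 223*(-1/109)) - (166 + (-9 - 25))² = (-247/75 - 223/109) - (166 - 34)² = -43648/8175 - 1*132² = -43648/8175 - 1*17424 = -43648/8175 - 17424 = -142484848/8175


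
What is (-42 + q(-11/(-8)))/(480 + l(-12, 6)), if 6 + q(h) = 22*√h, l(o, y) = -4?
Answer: -12/119 + 11*√22/952 ≈ -0.046644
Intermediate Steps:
q(h) = -6 + 22*√h
(-42 + q(-11/(-8)))/(480 + l(-12, 6)) = (-42 + (-6 + 22*√(-11/(-8))))/(480 - 4) = (-42 + (-6 + 22*√(-11*(-⅛))))/476 = (-42 + (-6 + 22*√(11/8)))*(1/476) = (-42 + (-6 + 22*(√22/4)))*(1/476) = (-42 + (-6 + 11*√22/2))*(1/476) = (-48 + 11*√22/2)*(1/476) = -12/119 + 11*√22/952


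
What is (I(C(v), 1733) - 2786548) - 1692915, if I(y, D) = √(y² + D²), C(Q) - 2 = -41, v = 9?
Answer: -4479463 + √3004810 ≈ -4.4777e+6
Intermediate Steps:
C(Q) = -39 (C(Q) = 2 - 41 = -39)
I(y, D) = √(D² + y²)
(I(C(v), 1733) - 2786548) - 1692915 = (√(1733² + (-39)²) - 2786548) - 1692915 = (√(3003289 + 1521) - 2786548) - 1692915 = (√3004810 - 2786548) - 1692915 = (-2786548 + √3004810) - 1692915 = -4479463 + √3004810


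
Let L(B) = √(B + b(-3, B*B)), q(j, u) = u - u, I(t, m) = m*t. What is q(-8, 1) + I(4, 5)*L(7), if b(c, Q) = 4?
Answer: 20*√11 ≈ 66.333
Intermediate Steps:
q(j, u) = 0
L(B) = √(4 + B) (L(B) = √(B + 4) = √(4 + B))
q(-8, 1) + I(4, 5)*L(7) = 0 + (5*4)*√(4 + 7) = 0 + 20*√11 = 20*√11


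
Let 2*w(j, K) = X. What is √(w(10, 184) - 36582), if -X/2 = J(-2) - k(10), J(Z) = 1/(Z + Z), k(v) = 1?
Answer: I*√146323/2 ≈ 191.26*I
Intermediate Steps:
J(Z) = 1/(2*Z)
X = 5/2 (X = -2*((½)/(-2) - 1*1) = -2*((½)*(-½) - 1) = -2*(-¼ - 1) = -2*(-5/4) = 5/2 ≈ 2.5000)
w(j, K) = 5/4 (w(j, K) = (½)*(5/2) = 5/4)
√(w(10, 184) - 36582) = √(5/4 - 36582) = √(-146323/4) = I*√146323/2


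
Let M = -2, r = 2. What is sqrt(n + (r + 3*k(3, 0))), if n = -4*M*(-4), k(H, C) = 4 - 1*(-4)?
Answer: I*sqrt(6) ≈ 2.4495*I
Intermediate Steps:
k(H, C) = 8 (k(H, C) = 4 + 4 = 8)
n = -32 (n = -4*(-2)*(-4) = 8*(-4) = -32)
sqrt(n + (r + 3*k(3, 0))) = sqrt(-32 + (2 + 3*8)) = sqrt(-32 + (2 + 24)) = sqrt(-32 + 26) = sqrt(-6) = I*sqrt(6)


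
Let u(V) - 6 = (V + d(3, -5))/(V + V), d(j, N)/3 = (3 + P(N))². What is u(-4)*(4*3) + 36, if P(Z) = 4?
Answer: -213/2 ≈ -106.50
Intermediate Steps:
d(j, N) = 147 (d(j, N) = 3*(3 + 4)² = 3*7² = 3*49 = 147)
u(V) = 6 + (147 + V)/(2*V) (u(V) = 6 + (V + 147)/(V + V) = 6 + (147 + V)/((2*V)) = 6 + (147 + V)*(1/(2*V)) = 6 + (147 + V)/(2*V))
u(-4)*(4*3) + 36 = ((½)*(147 + 13*(-4))/(-4))*(4*3) + 36 = ((½)*(-¼)*(147 - 52))*12 + 36 = ((½)*(-¼)*95)*12 + 36 = -95/8*12 + 36 = -285/2 + 36 = -213/2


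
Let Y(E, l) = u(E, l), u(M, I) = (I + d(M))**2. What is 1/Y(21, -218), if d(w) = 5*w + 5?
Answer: 1/11664 ≈ 8.5734e-5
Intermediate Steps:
d(w) = 5 + 5*w
u(M, I) = (5 + I + 5*M)**2 (u(M, I) = (I + (5 + 5*M))**2 = (5 + I + 5*M)**2)
Y(E, l) = (5 + l + 5*E)**2
1/Y(21, -218) = 1/((5 - 218 + 5*21)**2) = 1/((5 - 218 + 105)**2) = 1/((-108)**2) = 1/11664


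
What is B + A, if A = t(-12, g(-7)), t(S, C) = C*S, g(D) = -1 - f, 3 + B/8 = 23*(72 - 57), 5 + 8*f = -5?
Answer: 2733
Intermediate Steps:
f = -5/4 (f = -5/8 + (⅛)*(-5) = -5/8 - 5/8 = -5/4 ≈ -1.2500)
B = 2736 (B = -24 + 8*(23*(72 - 57)) = -24 + 8*(23*15) = -24 + 8*345 = -24 + 2760 = 2736)
g(D) = ¼ (g(D) = -1 - 1*(-5/4) = -1 + 5/4 = ¼)
A = -3 (A = (¼)*(-12) = -3)
B + A = 2736 - 3 = 2733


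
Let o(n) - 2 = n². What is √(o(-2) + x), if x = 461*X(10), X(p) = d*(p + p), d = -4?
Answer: I*√36874 ≈ 192.03*I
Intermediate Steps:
X(p) = -8*p (X(p) = -4*(p + p) = -8*p)
o(n) = 2 + n²
x = -36880 (x = 461*(-8*10) = 461*(-80) = -36880)
√(o(-2) + x) = √((2 + (-2)²) - 36880) = √((2 + 4) - 36880) = √(6 - 36880) = √(-36874) = I*√36874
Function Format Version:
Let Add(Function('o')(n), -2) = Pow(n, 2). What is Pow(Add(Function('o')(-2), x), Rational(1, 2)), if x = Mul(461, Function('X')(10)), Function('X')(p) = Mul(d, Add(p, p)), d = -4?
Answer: Mul(I, Pow(36874, Rational(1, 2))) ≈ Mul(192.03, I)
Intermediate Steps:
Function('X')(p) = Mul(-8, p) (Function('X')(p) = Mul(-4, Add(p, p)) = Mul(-4, Mul(2, p)) = Mul(-8, p))
Function('o')(n) = Add(2, Pow(n, 2))
x = -36880 (x = Mul(461, Mul(-8, 10)) = Mul(461, -80) = -36880)
Pow(Add(Function('o')(-2), x), Rational(1, 2)) = Pow(Add(Add(2, Pow(-2, 2)), -36880), Rational(1, 2)) = Pow(Add(Add(2, 4), -36880), Rational(1, 2)) = Pow(Add(6, -36880), Rational(1, 2)) = Pow(-36874, Rational(1, 2)) = Mul(I, Pow(36874, Rational(1, 2)))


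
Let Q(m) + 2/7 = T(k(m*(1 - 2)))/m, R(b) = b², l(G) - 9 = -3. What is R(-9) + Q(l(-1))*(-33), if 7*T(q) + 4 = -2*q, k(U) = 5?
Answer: 710/7 ≈ 101.43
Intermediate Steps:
l(G) = 6 (l(G) = 9 - 3 = 6)
T(q) = -4/7 - 2*q/7 (T(q) = -4/7 + (-2*q)/7 = -4/7 - 2*q/7)
Q(m) = -2/7 - 2/m (Q(m) = -2/7 + (-4/7 - 2/7*5)/m = -2/7 + (-4/7 - 10/7)/m = -2/7 - 2/m)
R(-9) + Q(l(-1))*(-33) = (-9)² + (-2/7 - 2/6)*(-33) = 81 + (-2/7 - 2*⅙)*(-33) = 81 + (-2/7 - ⅓)*(-33) = 81 - 13/21*(-33) = 81 + 143/7 = 710/7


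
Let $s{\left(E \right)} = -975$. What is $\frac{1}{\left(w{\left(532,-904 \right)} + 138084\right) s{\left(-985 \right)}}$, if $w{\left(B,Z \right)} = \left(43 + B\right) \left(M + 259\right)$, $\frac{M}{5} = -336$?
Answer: $\frac{1}{662016225} \approx 1.5105 \cdot 10^{-9}$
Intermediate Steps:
$M = -1680$ ($M = 5 \left(-336\right) = -1680$)
$w{\left(B,Z \right)} = -61103 - 1421 B$ ($w{\left(B,Z \right)} = \left(43 + B\right) \left(-1680 + 259\right) = \left(43 + B\right) \left(-1421\right) = -61103 - 1421 B$)
$\frac{1}{\left(w{\left(532,-904 \right)} + 138084\right) s{\left(-985 \right)}} = \frac{1}{\left(\left(-61103 - 755972\right) + 138084\right) \left(-975\right)} = \frac{1}{\left(-61103 - 755972\right) + 138084} \left(- \frac{1}{975}\right) = \frac{1}{-817075 + 138084} \left(- \frac{1}{975}\right) = \frac{1}{-678991} \left(- \frac{1}{975}\right) = \left(- \frac{1}{678991}\right) \left(- \frac{1}{975}\right) = \frac{1}{662016225}$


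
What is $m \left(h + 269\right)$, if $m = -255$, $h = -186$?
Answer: $-21165$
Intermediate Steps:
$m \left(h + 269\right) = - 255 \left(-186 + 269\right) = \left(-255\right) 83 = -21165$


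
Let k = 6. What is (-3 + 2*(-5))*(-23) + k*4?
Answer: 323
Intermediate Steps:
(-3 + 2*(-5))*(-23) + k*4 = (-3 + 2*(-5))*(-23) + 6*4 = (-3 - 10)*(-23) + 24 = -13*(-23) + 24 = 299 + 24 = 323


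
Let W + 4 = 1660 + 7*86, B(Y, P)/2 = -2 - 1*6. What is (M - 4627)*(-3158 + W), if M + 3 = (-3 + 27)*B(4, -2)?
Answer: 4512600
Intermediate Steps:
B(Y, P) = -16 (B(Y, P) = 2*(-2 - 1*6) = 2*(-2 - 6) = 2*(-8) = -16)
M = -387 (M = -3 + (-3 + 27)*(-16) = -3 + 24*(-16) = -3 - 384 = -387)
W = 2258 (W = -4 + (1660 + 7*86) = -4 + (1660 + 602) = -4 + 2262 = 2258)
(M - 4627)*(-3158 + W) = (-387 - 4627)*(-3158 + 2258) = -5014*(-900) = 4512600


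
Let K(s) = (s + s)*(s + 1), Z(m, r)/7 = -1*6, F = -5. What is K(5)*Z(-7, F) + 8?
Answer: -2512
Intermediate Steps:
Z(m, r) = -42 (Z(m, r) = 7*(-1*6) = 7*(-6) = -42)
K(s) = 2*s*(1 + s) (K(s) = (2*s)*(1 + s) = 2*s*(1 + s))
K(5)*Z(-7, F) + 8 = (2*5*(1 + 5))*(-42) + 8 = (2*5*6)*(-42) + 8 = 60*(-42) + 8 = -2520 + 8 = -2512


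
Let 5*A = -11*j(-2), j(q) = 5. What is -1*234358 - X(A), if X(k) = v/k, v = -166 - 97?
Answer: -2578201/11 ≈ -2.3438e+5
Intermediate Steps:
v = -263
A = -11 (A = (-11*5)/5 = (⅕)*(-55) = -11)
X(k) = -263/k
-1*234358 - X(A) = -1*234358 - (-263)/(-11) = -234358 - (-263)*(-1)/11 = -234358 - 1*263/11 = -234358 - 263/11 = -2578201/11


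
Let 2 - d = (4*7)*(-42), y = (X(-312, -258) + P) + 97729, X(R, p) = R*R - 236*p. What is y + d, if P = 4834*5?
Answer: 281309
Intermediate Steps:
X(R, p) = R² - 236*p
P = 24170
y = 280131 (y = (((-312)² - 236*(-258)) + 24170) + 97729 = ((97344 + 60888) + 24170) + 97729 = (158232 + 24170) + 97729 = 182402 + 97729 = 280131)
d = 1178 (d = 2 - 4*7*(-42) = 2 - 28*(-42) = 2 - 1*(-1176) = 2 + 1176 = 1178)
y + d = 280131 + 1178 = 281309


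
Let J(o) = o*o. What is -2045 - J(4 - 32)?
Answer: -2829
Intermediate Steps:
J(o) = o²
-2045 - J(4 - 32) = -2045 - (4 - 32)² = -2045 - 1*(-28)² = -2045 - 1*784 = -2045 - 784 = -2829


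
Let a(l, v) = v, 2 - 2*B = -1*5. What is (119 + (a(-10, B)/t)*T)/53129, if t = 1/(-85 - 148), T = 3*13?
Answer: -63371/106258 ≈ -0.59639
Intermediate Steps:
B = 7/2 (B = 1 - (-1)*5/2 = 1 - 1/2*(-5) = 1 + 5/2 = 7/2 ≈ 3.5000)
T = 39
t = -1/233 (t = 1/(-233) = -1/233 ≈ -0.0042918)
(119 + (a(-10, B)/t)*T)/53129 = (119 + (7/(2*(-1/233)))*39)/53129 = (119 + ((7/2)*(-233))*39)*(1/53129) = (119 - 1631/2*39)*(1/53129) = (119 - 63609/2)*(1/53129) = -63371/2*1/53129 = -63371/106258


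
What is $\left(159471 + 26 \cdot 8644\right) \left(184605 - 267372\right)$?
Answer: $-31800322905$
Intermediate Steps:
$\left(159471 + 26 \cdot 8644\right) \left(184605 - 267372\right) = \left(159471 + 224744\right) \left(-82767\right) = 384215 \left(-82767\right) = -31800322905$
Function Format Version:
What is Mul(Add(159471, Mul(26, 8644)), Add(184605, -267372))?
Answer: -31800322905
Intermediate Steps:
Mul(Add(159471, Mul(26, 8644)), Add(184605, -267372)) = Mul(Add(159471, 224744), -82767) = Mul(384215, -82767) = -31800322905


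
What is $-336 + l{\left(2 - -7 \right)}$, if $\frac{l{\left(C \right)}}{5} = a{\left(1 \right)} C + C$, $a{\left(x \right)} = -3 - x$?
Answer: $-471$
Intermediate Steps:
$l{\left(C \right)} = - 15 C$ ($l{\left(C \right)} = 5 \left(\left(-3 - 1\right) C + C\right) = 5 \left(- 4 C + C\right) = 5 \left(- 3 C\right) = - 15 C$)
$-336 + l{\left(2 - -7 \right)} = -336 - 15 \left(2 - -7\right) = -336 - 15 \left(2 + 7\right) = -336 - 135 = -471$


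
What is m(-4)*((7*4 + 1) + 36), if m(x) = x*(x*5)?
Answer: 5200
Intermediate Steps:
m(x) = 5*x² (m(x) = x*(5*x) = 5*x²)
m(-4)*((7*4 + 1) + 36) = (5*(-4)²)*((7*4 + 1) + 36) = (5*16)*((28 + 1) + 36) = 80*(29 + 36) = 80*65 = 5200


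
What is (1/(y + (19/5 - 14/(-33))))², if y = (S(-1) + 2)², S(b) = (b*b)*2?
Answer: 27225/11135569 ≈ 0.0024449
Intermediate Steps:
S(b) = 2*b² (S(b) = b²*2 = 2*b²)
y = 16 (y = (2*(-1)² + 2)² = (2*1 + 2)² = (2 + 2)² = 4² = 16)
(1/(y + (19/5 - 14/(-33))))² = (1/(16 + (19/5 - 14/(-33))))² = (1/(16 + (19*(⅕) - 14*(-1/33))))² = (1/(16 + (19/5 + 14/33)))² = (1/(16 + 697/165))² = (1/(3337/165))² = (165/3337)² = 27225/11135569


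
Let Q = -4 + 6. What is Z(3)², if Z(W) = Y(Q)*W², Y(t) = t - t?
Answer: 0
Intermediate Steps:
Q = 2
Y(t) = 0
Z(W) = 0 (Z(W) = 0*W² = 0)
Z(3)² = 0² = 0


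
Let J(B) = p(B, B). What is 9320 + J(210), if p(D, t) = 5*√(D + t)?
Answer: 9320 + 10*√105 ≈ 9422.5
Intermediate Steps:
J(B) = 5*√2*√B (J(B) = 5*√(B + B) = 5*√(2*B) = 5*(√2*√B) = 5*√2*√B)
9320 + J(210) = 9320 + 5*√2*√210 = 9320 + 10*√105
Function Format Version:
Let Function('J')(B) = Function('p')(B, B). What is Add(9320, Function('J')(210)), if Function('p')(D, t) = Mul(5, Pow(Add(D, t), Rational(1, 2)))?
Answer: Add(9320, Mul(10, Pow(105, Rational(1, 2)))) ≈ 9422.5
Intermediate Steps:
Function('J')(B) = Mul(5, Pow(2, Rational(1, 2)), Pow(B, Rational(1, 2))) (Function('J')(B) = Mul(5, Pow(Add(B, B), Rational(1, 2))) = Mul(5, Pow(Mul(2, B), Rational(1, 2))) = Mul(5, Mul(Pow(2, Rational(1, 2)), Pow(B, Rational(1, 2)))) = Mul(5, Pow(2, Rational(1, 2)), Pow(B, Rational(1, 2))))
Add(9320, Function('J')(210)) = Add(9320, Mul(5, Pow(2, Rational(1, 2)), Pow(210, Rational(1, 2)))) = Add(9320, Mul(10, Pow(105, Rational(1, 2))))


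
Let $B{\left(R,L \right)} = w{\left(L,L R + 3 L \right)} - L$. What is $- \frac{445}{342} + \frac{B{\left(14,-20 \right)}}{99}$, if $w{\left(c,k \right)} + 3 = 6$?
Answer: $- \frac{4021}{3762} \approx -1.0688$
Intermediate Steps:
$w{\left(c,k \right)} = 3$ ($w{\left(c,k \right)} = -3 + 6 = 3$)
$B{\left(R,L \right)} = 3 - L$
$- \frac{445}{342} + \frac{B{\left(14,-20 \right)}}{99} = - \frac{445}{342} + \frac{3 - -20}{99} = \left(-445\right) \frac{1}{342} + \left(3 + 20\right) \frac{1}{99} = - \frac{445}{342} + 23 \cdot \frac{1}{99} = - \frac{445}{342} + \frac{23}{99} = - \frac{4021}{3762}$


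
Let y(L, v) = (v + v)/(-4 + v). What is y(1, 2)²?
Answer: 4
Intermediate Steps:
y(L, v) = 2*v/(-4 + v) (y(L, v) = (2*v)/(-4 + v) = 2*v/(-4 + v))
y(1, 2)² = (2*2/(-4 + 2))² = (2*2/(-2))² = (2*2*(-½))² = (-2)² = 4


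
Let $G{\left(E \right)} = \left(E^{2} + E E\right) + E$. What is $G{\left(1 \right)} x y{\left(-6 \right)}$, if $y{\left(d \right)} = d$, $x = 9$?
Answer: $-162$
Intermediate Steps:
$G{\left(E \right)} = E + 2 E^{2}$ ($G{\left(E \right)} = \left(E^{2} + E^{2}\right) + E = 2 E^{2} + E = E + 2 E^{2}$)
$G{\left(1 \right)} x y{\left(-6 \right)} = 1 \left(1 + 2 \cdot 1\right) 9 \left(-6\right) = 1 \left(1 + 2\right) 9 \left(-6\right) = 1 \cdot 3 \cdot 9 \left(-6\right) = 3 \cdot 9 \left(-6\right) = 27 \left(-6\right) = -162$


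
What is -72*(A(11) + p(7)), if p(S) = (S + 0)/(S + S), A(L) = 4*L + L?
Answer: -3996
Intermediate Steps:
A(L) = 5*L
p(S) = 1/2 (p(S) = S/((2*S)) = S*(1/(2*S)) = 1/2)
-72*(A(11) + p(7)) = -72*(5*11 + 1/2) = -72*(55 + 1/2) = -72*111/2 = -3996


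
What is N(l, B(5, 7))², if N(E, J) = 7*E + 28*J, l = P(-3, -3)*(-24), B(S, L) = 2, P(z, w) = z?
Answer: 313600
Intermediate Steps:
l = 72 (l = -3*(-24) = 72)
N(l, B(5, 7))² = (7*72 + 28*2)² = (504 + 56)² = 560² = 313600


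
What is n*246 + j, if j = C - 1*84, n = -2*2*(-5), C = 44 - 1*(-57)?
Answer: 4937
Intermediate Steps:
C = 101 (C = 44 + 57 = 101)
n = 20 (n = -4*(-5) = 20)
j = 17 (j = 101 - 1*84 = 101 - 84 = 17)
n*246 + j = 20*246 + 17 = 4920 + 17 = 4937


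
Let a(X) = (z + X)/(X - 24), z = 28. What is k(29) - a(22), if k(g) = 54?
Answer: 79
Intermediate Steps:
a(X) = (28 + X)/(-24 + X) (a(X) = (28 + X)/(X - 24) = (28 + X)/(-24 + X))
k(29) - a(22) = 54 - (28 + 22)/(-24 + 22) = 54 - 50/(-2) = 54 - (-1)*50/2 = 54 - 1*(-25) = 54 + 25 = 79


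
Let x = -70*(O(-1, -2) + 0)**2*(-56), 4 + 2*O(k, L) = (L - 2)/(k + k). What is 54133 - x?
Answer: 50213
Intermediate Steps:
O(k, L) = -2 + (-2 + L)/(4*k) (O(k, L) = -2 + ((L - 2)/(k + k))/2 = -2 + ((-2 + L)/((2*k)))/2 = -2 + ((-2 + L)*(1/(2*k)))/2 = -2 + ((-2 + L)/(2*k))/2 = -2 + (-2 + L)/(4*k))
x = 3920 (x = -70*((1/4)*(-2 - 2 - 8*(-1))/(-1) + 0)**2*(-56) = -70*((1/4)*(-1)*(-2 - 2 + 8) + 0)**2*(-56) = -70*((1/4)*(-1)*4 + 0)**2*(-56) = -70*(-1 + 0)**2*(-56) = -70*(-1)**2*(-56) = -70*1*(-56) = -70*(-56) = 3920)
54133 - x = 54133 - 1*3920 = 54133 - 3920 = 50213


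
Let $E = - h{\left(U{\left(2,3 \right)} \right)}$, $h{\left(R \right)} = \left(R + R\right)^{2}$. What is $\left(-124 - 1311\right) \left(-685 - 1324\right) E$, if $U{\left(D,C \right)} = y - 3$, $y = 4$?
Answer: $-11531660$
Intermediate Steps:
$U{\left(D,C \right)} = 1$ ($U{\left(D,C \right)} = 4 - 3 = 1$)
$h{\left(R \right)} = 4 R^{2}$ ($h{\left(R \right)} = \left(2 R\right)^{2} = 4 R^{2}$)
$E = -4$ ($E = - 4 \cdot 1^{2} = - 4 \cdot 1 = \left(-1\right) 4 = -4$)
$\left(-124 - 1311\right) \left(-685 - 1324\right) E = \left(-124 - 1311\right) \left(-685 - 1324\right) \left(-4\right) = \left(-1435\right) \left(-2009\right) \left(-4\right) = 2882915 \left(-4\right) = -11531660$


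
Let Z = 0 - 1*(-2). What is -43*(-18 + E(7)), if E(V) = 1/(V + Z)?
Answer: 6923/9 ≈ 769.22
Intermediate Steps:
Z = 2 (Z = 0 + 2 = 2)
E(V) = 1/(2 + V) (E(V) = 1/(V + 2) = 1/(2 + V))
-43*(-18 + E(7)) = -43*(-18 + 1/(2 + 7)) = -43*(-18 + 1/9) = -43*(-18 + ⅑) = -43*(-161/9) = 6923/9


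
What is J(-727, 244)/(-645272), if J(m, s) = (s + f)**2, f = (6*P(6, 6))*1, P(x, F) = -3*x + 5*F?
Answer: -158/1021 ≈ -0.15475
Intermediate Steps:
f = 72 (f = (6*(-3*6 + 5*6))*1 = (6*(-18 + 30))*1 = (6*12)*1 = 72*1 = 72)
J(m, s) = (72 + s)**2 (J(m, s) = (s + 72)**2 = (72 + s)**2)
J(-727, 244)/(-645272) = (72 + 244)**2/(-645272) = 316**2*(-1/645272) = 99856*(-1/645272) = -158/1021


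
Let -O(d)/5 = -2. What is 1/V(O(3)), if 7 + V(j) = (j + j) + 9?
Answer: 1/22 ≈ 0.045455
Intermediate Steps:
O(d) = 10 (O(d) = -5*(-2) = 10)
V(j) = 2 + 2*j (V(j) = -7 + ((j + j) + 9) = -7 + (2*j + 9) = -7 + (9 + 2*j) = 2 + 2*j)
1/V(O(3)) = 1/(2 + 2*10) = 1/(2 + 20) = 1/22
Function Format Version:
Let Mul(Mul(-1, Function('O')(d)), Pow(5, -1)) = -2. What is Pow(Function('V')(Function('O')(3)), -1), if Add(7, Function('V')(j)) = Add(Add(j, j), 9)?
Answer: Rational(1, 22) ≈ 0.045455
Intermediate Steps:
Function('O')(d) = 10 (Function('O')(d) = Mul(-5, -2) = 10)
Function('V')(j) = Add(2, Mul(2, j)) (Function('V')(j) = Add(-7, Add(Add(j, j), 9)) = Add(-7, Add(Mul(2, j), 9)) = Add(-7, Add(9, Mul(2, j))) = Add(2, Mul(2, j)))
Pow(Function('V')(Function('O')(3)), -1) = Pow(Add(2, Mul(2, 10)), -1) = Pow(Add(2, 20), -1) = Pow(22, -1) = Rational(1, 22)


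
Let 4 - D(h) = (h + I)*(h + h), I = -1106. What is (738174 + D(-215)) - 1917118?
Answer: -1746970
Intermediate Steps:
D(h) = 4 - 2*h*(-1106 + h) (D(h) = 4 - (h - 1106)*(h + h) = 4 - (-1106 + h)*2*h = 4 - 2*h*(-1106 + h))
(738174 + D(-215)) - 1917118 = (738174 + (4 - 2*(-215)**2 + 2212*(-215))) - 1917118 = (738174 + (4 - 2*46225 - 475580)) - 1917118 = (738174 + (4 - 92450 - 475580)) - 1917118 = (738174 - 568026) - 1917118 = 170148 - 1917118 = -1746970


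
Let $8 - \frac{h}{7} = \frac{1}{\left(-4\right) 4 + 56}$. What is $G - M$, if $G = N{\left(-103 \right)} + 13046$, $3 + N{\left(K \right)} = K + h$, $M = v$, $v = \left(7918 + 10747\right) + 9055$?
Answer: $- \frac{588967}{40} \approx -14724.0$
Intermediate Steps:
$h = \frac{2233}{40}$ ($h = 56 - \frac{7}{\left(-4\right) 4 + 56} = 56 - \frac{7}{-16 + 56} = 56 - \frac{7}{40} = \frac{2233}{40} \approx 55.825$)
$v = 27720$ ($v = 18665 + 9055 = 27720$)
$M = 27720$
$N{\left(K \right)} = \frac{2113}{40} + K$ ($N{\left(K \right)} = -3 + \left(K + \frac{2233}{40}\right) = -3 + \left(\frac{2233}{40} + K\right) = \frac{2113}{40} + K$)
$G = \frac{519833}{40}$ ($G = \left(\frac{2113}{40} - 103\right) + 13046 = - \frac{2007}{40} + 13046 = \frac{519833}{40} \approx 12996.0$)
$G - M = \frac{519833}{40} - 27720 = - \frac{588967}{40}$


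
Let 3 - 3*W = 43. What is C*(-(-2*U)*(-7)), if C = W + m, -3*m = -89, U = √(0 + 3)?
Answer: -686*√3/3 ≈ -396.06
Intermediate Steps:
U = √3 ≈ 1.7320
W = -40/3 (W = 1 - ⅓*43 = 1 - 43/3 = -40/3 ≈ -13.333)
m = 89/3 (m = -⅓*(-89) = 89/3 ≈ 29.667)
C = 49/3 (C = -40/3 + 89/3 = 49/3 ≈ 16.333)
C*(-(-2*U)*(-7)) = 49*(-(-2*√3)*(-7))/3 = 49*(-14*√3)/3 = -686*√3/3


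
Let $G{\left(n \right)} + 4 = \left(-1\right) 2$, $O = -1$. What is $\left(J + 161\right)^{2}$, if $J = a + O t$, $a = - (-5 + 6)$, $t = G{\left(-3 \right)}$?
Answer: $27556$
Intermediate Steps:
$G{\left(n \right)} = -6$ ($G{\left(n \right)} = -4 - 2 = -6$)
$t = -6$
$a = -1$ ($a = \left(-1\right) 1 = -1$)
$J = 5$ ($J = -1 - -6 = -1 + 6 = 5$)
$\left(J + 161\right)^{2} = \left(5 + 161\right)^{2} = 166^{2} = 27556$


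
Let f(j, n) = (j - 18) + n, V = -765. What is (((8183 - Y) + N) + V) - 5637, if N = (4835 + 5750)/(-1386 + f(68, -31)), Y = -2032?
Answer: 5201786/1367 ≈ 3805.3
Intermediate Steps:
f(j, n) = -18 + j + n (f(j, n) = (-18 + j) + n = -18 + j + n)
N = -10585/1367 (N = (4835 + 5750)/(-1386 + (-18 + 68 - 31)) = 10585/(-1386 + 19) = 10585/(-1367) = 10585*(-1/1367) = -10585/1367 ≈ -7.7432)
(((8183 - Y) + N) + V) - 5637 = (((8183 - 1*(-2032)) - 10585/1367) - 765) - 5637 = (((8183 + 2032) - 10585/1367) - 765) - 5637 = ((10215 - 10585/1367) - 765) - 5637 = (13953320/1367 - 765) - 5637 = 12907565/1367 - 5637 = 5201786/1367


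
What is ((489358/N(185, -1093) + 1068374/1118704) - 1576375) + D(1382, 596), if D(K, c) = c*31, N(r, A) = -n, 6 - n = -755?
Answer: -663419311081637/425666872 ≈ -1.5585e+6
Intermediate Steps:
n = 761 (n = 6 - 1*(-755) = 6 + 755 = 761)
N(r, A) = -761 (N(r, A) = -1*761 = -761)
D(K, c) = 31*c
((489358/N(185, -1093) + 1068374/1118704) - 1576375) + D(1382, 596) = ((489358/(-761) + 1068374/1118704) - 1576375) + 31*596 = ((489358*(-1/761) + 1068374*(1/1118704)) - 1576375) + 18476 = ((-489358/761 + 534187/559352) - 1576375) + 18476 = (-273316859709/425666872 - 1576375) + 18476 = -671283932208709/425666872 + 18476 = -663419311081637/425666872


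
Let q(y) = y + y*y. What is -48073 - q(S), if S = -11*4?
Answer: -49965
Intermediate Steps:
S = -44
q(y) = y + y²
-48073 - q(S) = -48073 - (-44)*(1 - 44) = -48073 - (-44)*(-43) = -48073 - 1*1892 = -48073 - 1892 = -49965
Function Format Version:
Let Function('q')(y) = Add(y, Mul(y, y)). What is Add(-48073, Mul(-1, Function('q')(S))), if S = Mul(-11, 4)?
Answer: -49965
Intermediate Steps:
S = -44
Function('q')(y) = Add(y, Pow(y, 2))
Add(-48073, Mul(-1, Function('q')(S))) = Add(-48073, Mul(-1, Mul(-44, Add(1, -44)))) = Add(-48073, Mul(-1, Mul(-44, -43))) = Add(-48073, Mul(-1, 1892)) = Add(-48073, -1892) = -49965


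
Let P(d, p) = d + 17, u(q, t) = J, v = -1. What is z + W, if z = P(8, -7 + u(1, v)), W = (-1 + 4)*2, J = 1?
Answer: 31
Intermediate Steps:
u(q, t) = 1
W = 6 (W = 3*2 = 6)
P(d, p) = 17 + d
z = 25 (z = 17 + 8 = 25)
z + W = 25 + 6 = 31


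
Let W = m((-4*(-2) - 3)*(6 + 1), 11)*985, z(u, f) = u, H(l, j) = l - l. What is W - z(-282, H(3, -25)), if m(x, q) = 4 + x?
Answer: 38697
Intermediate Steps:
H(l, j) = 0
W = 38415 (W = (4 + (-4*(-2) - 3)*(6 + 1))*985 = (4 + (8 - 3)*7)*985 = (4 + 5*7)*985 = (4 + 35)*985 = 39*985 = 38415)
W - z(-282, H(3, -25)) = 38415 - 1*(-282) = 38415 + 282 = 38697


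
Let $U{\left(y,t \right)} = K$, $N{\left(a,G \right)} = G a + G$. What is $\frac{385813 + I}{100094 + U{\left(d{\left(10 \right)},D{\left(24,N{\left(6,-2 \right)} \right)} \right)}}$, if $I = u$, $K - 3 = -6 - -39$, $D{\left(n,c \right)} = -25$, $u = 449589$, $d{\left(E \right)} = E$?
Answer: $\frac{417701}{50065} \approx 8.3432$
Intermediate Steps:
$N{\left(a,G \right)} = G + G a$
$K = 36$ ($K = 3 - -33 = 3 + \left(-6 + 39\right) = 3 + 33 = 36$)
$I = 449589$
$U{\left(y,t \right)} = 36$
$\frac{385813 + I}{100094 + U{\left(d{\left(10 \right)},D{\left(24,N{\left(6,-2 \right)} \right)} \right)}} = \frac{385813 + 449589}{100094 + 36} = \frac{835402}{100130} = 835402 \cdot \frac{1}{100130} = \frac{417701}{50065}$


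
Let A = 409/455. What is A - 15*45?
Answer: -306716/455 ≈ -674.10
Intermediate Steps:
A = 409/455 (A = 409*(1/455) = 409/455 ≈ 0.89890)
A - 15*45 = 409/455 - 15*45 = 409/455 - 675 = -306716/455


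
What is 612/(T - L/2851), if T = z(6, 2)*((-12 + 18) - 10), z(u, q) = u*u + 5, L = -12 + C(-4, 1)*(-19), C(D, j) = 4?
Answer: -436203/116869 ≈ -3.7324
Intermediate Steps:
L = -88 (L = -12 + 4*(-19) = -12 - 76 = -88)
z(u, q) = 5 + u**2 (z(u, q) = u**2 + 5 = 5 + u**2)
T = -164 (T = (5 + 6**2)*((-12 + 18) - 10) = (5 + 36)*(6 - 10) = 41*(-4) = -164)
612/(T - L/2851) = 612/(-164 - (-88)/2851) = 612/(-164 - 1*(-88/2851)) = 612/(-164 + 88/2851) = 612/(-467476/2851) = 612*(-2851/467476) = -436203/116869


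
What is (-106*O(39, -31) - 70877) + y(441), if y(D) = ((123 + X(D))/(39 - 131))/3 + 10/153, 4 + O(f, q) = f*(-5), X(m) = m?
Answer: -175193338/3519 ≈ -49785.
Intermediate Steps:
O(f, q) = -4 - 5*f (O(f, q) = -4 + f*(-5) = -4 - 5*f)
y(D) = -5353/14076 - D/276 (y(D) = ((123 + D)/(39 - 131))/3 + 10/153 = ((123 + D)/(-92))*(⅓) + 10*(1/153) = ((123 + D)*(-1/92))*(⅓) + 10/153 = (-123/92 - D/92)*(⅓) + 10/153 = (-41/92 - D/276) + 10/153 = -5353/14076 - D/276)
(-106*O(39, -31) - 70877) + y(441) = (-106*(-4 - 5*39) - 70877) + (-5353/14076 - 1/276*441) = (-106*(-4 - 195) - 70877) + (-5353/14076 - 147/92) = (-106*(-199) - 70877) - 6961/3519 = (21094 - 70877) - 6961/3519 = -49783 - 6961/3519 = -175193338/3519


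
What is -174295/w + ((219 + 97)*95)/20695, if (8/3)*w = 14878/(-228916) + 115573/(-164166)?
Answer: 9036900649833418068/14951604922453 ≈ 6.0441e+5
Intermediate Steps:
w = -3612371327/12526741352 (w = 3*(14878/(-228916) + 115573/(-164166))/8 = 3*(14878*(-1/228916) + 115573*(-1/164166))/8 = 3*(-7439/114458 - 115573/164166)/8 = (3/8)*(-3612371327/4697528007) = -3612371327/12526741352 ≈ -0.28837)
-174295/w + ((219 + 97)*95)/20695 = -174295/(-3612371327/12526741352) + ((219 + 97)*95)/20695 = -174295*(-12526741352/3612371327) + (316*95)*(1/20695) = 2183348383946840/3612371327 + 30020*(1/20695) = 2183348383946840/3612371327 + 6004/4139 = 9036900649833418068/14951604922453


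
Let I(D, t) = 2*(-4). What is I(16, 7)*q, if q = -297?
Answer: 2376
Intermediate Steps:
I(D, t) = -8
I(16, 7)*q = -8*(-297) = 2376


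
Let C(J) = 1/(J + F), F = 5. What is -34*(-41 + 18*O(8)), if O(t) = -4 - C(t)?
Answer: 50558/13 ≈ 3889.1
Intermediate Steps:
C(J) = 1/(5 + J) (C(J) = 1/(J + 5) = 1/(5 + J))
O(t) = -4 - 1/(5 + t)
-34*(-41 + 18*O(8)) = -34*(-41 + 18*((-21 - 4*8)/(5 + 8))) = -34*(-41 + 18*((-21 - 32)/13)) = -34*(-41 + 18*((1/13)*(-53))) = -34*(-41 + 18*(-53/13)) = -34*(-41 - 954/13) = -34*(-1487/13) = 50558/13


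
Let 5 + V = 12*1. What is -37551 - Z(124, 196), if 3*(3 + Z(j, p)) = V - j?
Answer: -37509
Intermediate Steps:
V = 7 (V = -5 + 12*1 = -5 + 12 = 7)
Z(j, p) = -⅔ - j/3 (Z(j, p) = -3 + (7 - j)/3 = -3 + (7/3 - j/3) = -⅔ - j/3)
-37551 - Z(124, 196) = -37551 - (-⅔ - ⅓*124) = -37551 - (-⅔ - 124/3) = -37551 - 1*(-42) = -37551 + 42 = -37509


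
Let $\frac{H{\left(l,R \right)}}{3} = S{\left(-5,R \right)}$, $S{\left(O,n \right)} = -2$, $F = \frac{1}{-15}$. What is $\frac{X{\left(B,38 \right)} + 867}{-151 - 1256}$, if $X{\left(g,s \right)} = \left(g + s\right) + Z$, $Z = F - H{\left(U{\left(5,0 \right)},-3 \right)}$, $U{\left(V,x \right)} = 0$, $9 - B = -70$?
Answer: $- \frac{14849}{21105} \approx -0.70358$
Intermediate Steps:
$B = 79$ ($B = 9 - -70 = 9 + 70 = 79$)
$F = - \frac{1}{15} \approx -0.066667$
$H{\left(l,R \right)} = -6$ ($H{\left(l,R \right)} = 3 \left(-2\right) = -6$)
$Z = \frac{89}{15}$ ($Z = - \frac{1}{15} - -6 = - \frac{1}{15} + 6 = \frac{89}{15} \approx 5.9333$)
$X{\left(g,s \right)} = \frac{89}{15} + g + s$ ($X{\left(g,s \right)} = \left(g + s\right) + \frac{89}{15} = \frac{89}{15} + g + s$)
$\frac{X{\left(B,38 \right)} + 867}{-151 - 1256} = \frac{\left(\frac{89}{15} + 79 + 38\right) + 867}{-151 - 1256} = \frac{\frac{1844}{15} + 867}{-1407} = \frac{14849}{15} \left(- \frac{1}{1407}\right) = - \frac{14849}{21105}$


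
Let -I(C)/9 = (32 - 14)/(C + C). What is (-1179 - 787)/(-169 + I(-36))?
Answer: 7864/667 ≈ 11.790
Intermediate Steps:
I(C) = -81/C (I(C) = -9*(32 - 14)/(C + C) = -162/(2*C) = -162*1/(2*C) = -81/C)
(-1179 - 787)/(-169 + I(-36)) = (-1179 - 787)/(-169 - 81/(-36)) = -1966/(-169 - 81*(-1/36)) = -1966/(-169 + 9/4) = -1966/(-667/4) = -1966*(-4/667) = 7864/667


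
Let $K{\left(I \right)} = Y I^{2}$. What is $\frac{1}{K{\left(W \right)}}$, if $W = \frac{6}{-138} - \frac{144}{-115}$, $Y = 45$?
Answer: $\frac{2645}{173889} \approx 0.015211$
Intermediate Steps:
$W = \frac{139}{115}$ ($W = 6 \left(- \frac{1}{138}\right) - - \frac{144}{115} = - \frac{1}{23} + \frac{144}{115} = \frac{139}{115} \approx 1.2087$)
$K{\left(I \right)} = 45 I^{2}$
$\frac{1}{K{\left(W \right)}} = \frac{1}{45 \left(\frac{139}{115}\right)^{2}} = \frac{1}{45 \cdot \frac{19321}{13225}} = \frac{1}{\frac{173889}{2645}} = \frac{2645}{173889}$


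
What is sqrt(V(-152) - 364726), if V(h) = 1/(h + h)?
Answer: I*sqrt(2106657395)/76 ≈ 603.93*I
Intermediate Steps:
V(h) = 1/(2*h)
sqrt(V(-152) - 364726) = sqrt((1/2)/(-152) - 364726) = sqrt((1/2)*(-1/152) - 364726) = sqrt(-1/304 - 364726) = sqrt(-110876705/304) = I*sqrt(2106657395)/76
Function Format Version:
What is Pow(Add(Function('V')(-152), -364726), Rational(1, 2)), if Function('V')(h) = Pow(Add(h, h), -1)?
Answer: Mul(Rational(1, 76), I, Pow(2106657395, Rational(1, 2))) ≈ Mul(603.93, I)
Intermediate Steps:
Function('V')(h) = Mul(Rational(1, 2), Pow(h, -1)) (Function('V')(h) = Pow(Mul(2, h), -1) = Mul(Rational(1, 2), Pow(h, -1)))
Pow(Add(Function('V')(-152), -364726), Rational(1, 2)) = Pow(Add(Mul(Rational(1, 2), Pow(-152, -1)), -364726), Rational(1, 2)) = Pow(Add(Mul(Rational(1, 2), Rational(-1, 152)), -364726), Rational(1, 2)) = Pow(Add(Rational(-1, 304), -364726), Rational(1, 2)) = Pow(Rational(-110876705, 304), Rational(1, 2)) = Mul(Rational(1, 76), I, Pow(2106657395, Rational(1, 2)))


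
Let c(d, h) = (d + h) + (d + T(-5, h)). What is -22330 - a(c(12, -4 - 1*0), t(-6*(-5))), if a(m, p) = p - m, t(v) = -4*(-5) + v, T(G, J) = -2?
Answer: -22362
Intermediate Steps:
t(v) = 20 + v
c(d, h) = -2 + h + 2*d (c(d, h) = (d + h) + (d - 2) = (d + h) + (-2 + d) = -2 + h + 2*d)
-22330 - a(c(12, -4 - 1*0), t(-6*(-5))) = -22330 - ((20 - 6*(-5)) - (-2 + (-4 - 1*0) + 2*12)) = -22330 - ((20 + 30) - (-2 + (-4 + 0) + 24)) = -22330 - (50 - (-2 - 4 + 24)) = -22330 - (50 - 1*18) = -22330 - (50 - 18) = -22330 - 1*32 = -22330 - 32 = -22362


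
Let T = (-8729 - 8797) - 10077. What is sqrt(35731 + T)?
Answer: 8*sqrt(127) ≈ 90.155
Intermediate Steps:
T = -27603 (T = -17526 - 10077 = -27603)
sqrt(35731 + T) = sqrt(35731 - 27603) = sqrt(8128) = 8*sqrt(127)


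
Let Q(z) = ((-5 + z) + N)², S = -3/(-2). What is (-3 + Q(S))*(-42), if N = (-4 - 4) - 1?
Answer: -12873/2 ≈ -6436.5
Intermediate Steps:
S = 3/2 (S = -3*(-½) = 3/2 ≈ 1.5000)
N = -9 (N = -8 - 1 = -9)
Q(z) = (-14 + z)² (Q(z) = ((-5 + z) - 9)² = (-14 + z)²)
(-3 + Q(S))*(-42) = (-3 + (-14 + 3/2)²)*(-42) = (-3 + (-25/2)²)*(-42) = (-3 + 625/4)*(-42) = (613/4)*(-42) = -12873/2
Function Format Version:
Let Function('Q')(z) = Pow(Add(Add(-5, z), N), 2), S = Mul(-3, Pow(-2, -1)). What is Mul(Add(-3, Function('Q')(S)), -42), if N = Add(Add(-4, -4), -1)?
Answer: Rational(-12873, 2) ≈ -6436.5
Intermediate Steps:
S = Rational(3, 2) (S = Mul(-3, Rational(-1, 2)) = Rational(3, 2) ≈ 1.5000)
N = -9 (N = Add(-8, -1) = -9)
Function('Q')(z) = Pow(Add(-14, z), 2) (Function('Q')(z) = Pow(Add(Add(-5, z), -9), 2) = Pow(Add(-14, z), 2))
Mul(Add(-3, Function('Q')(S)), -42) = Mul(Add(-3, Pow(Add(-14, Rational(3, 2)), 2)), -42) = Mul(Add(-3, Pow(Rational(-25, 2), 2)), -42) = Mul(Add(-3, Rational(625, 4)), -42) = Mul(Rational(613, 4), -42) = Rational(-12873, 2)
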